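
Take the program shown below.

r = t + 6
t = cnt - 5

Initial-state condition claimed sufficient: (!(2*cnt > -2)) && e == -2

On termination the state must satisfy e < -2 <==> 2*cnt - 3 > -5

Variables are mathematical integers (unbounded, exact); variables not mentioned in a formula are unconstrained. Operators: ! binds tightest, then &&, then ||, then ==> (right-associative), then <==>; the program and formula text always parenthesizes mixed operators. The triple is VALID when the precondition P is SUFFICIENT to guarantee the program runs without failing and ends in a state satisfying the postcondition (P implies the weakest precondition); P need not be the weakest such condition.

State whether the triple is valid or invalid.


Working backward. After the program, the postcondition e < -2 <==> 2*cnt - 3 > -5 must hold; in canonical form it is e < -2 <==> 2*cnt > -2.
Before t := cnt - 5: e < -2 <==> 2*cnt > -2
Before r := t + 6: e < -2 <==> 2*cnt > -2
The weakest precondition is e < -2 <==> 2*cnt > -2.
Check whether (!(2*cnt > -2)) && e == -2 implies it.
Every state satisfying the precondition satisfies the weakest precondition: the implication holds.
Answer: valid


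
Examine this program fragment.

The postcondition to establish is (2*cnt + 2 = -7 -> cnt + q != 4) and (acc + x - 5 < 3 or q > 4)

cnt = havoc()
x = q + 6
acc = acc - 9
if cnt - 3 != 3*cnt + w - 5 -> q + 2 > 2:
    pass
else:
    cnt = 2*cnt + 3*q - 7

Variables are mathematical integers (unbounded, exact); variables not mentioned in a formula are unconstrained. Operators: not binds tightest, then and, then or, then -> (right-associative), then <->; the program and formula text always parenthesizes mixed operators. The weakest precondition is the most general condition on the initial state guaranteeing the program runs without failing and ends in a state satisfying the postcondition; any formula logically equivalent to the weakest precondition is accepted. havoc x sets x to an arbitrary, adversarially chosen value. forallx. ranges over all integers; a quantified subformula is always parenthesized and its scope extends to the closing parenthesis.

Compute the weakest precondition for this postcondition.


Working backward. After the program, the postcondition (2*cnt + 2 = -7 -> cnt + q != 4) and (acc + x - 5 < 3 or q > 4) must hold; in canonical form it is (2*cnt = -9 -> cnt + q != 4) and (acc + x < 8 or q > 4).
Then branch requires (2*cnt = -9 -> cnt + q != 4) and (acc + x < 8 or q > 4); else branch requires (4*cnt + 6*q = 5 -> 2*cnt + 4*q != 11) and (acc + x < 8 or q > 4).
Before the if: ((2*cnt + w != 2 -> q > 0) -> ((2*cnt = -9 -> cnt + q != 4) and (acc + x < 8 or q > 4))) and ((not (2*cnt + w != 2 -> q > 0)) -> ((4*cnt + 6*q = 5 -> 2*cnt + 4*q != 11) and (acc + x < 8 or q > 4)))
Before acc := acc - 9: ((2*cnt + w != 2 -> q > 0) -> ((2*cnt = -9 -> cnt + q != 4) and (acc + x < 17 or q > 4))) and ((not (2*cnt + w != 2 -> q > 0)) -> ((4*cnt + 6*q = 5 -> 2*cnt + 4*q != 11) and (acc + x < 17 or q > 4)))
Before x := q + 6: ((2*cnt + w != 2 -> q > 0) -> ((2*cnt = -9 -> cnt + q != 4) and (acc + q < 11 or q > 4))) and ((not (2*cnt + w != 2 -> q > 0)) -> ((4*cnt + 6*q = 5 -> 2*cnt + 4*q != 11) and (acc + q < 11 or q > 4)))
Before havoc cnt: forall cnt_1. (((2*cnt_1 + w != 2 -> q > 0) -> ((2*cnt_1 = -9 -> cnt_1 + q != 4) and (acc + q < 11 or q > 4))) and ((not (2*cnt_1 + w != 2 -> q > 0)) -> ((4*cnt_1 + 6*q = 5 -> 2*cnt_1 + 4*q != 11) and (acc + q < 11 or q > 4))))
Answer: WP = forall cnt_1. (((2*cnt_1 + w != 2 -> q > 0) -> ((2*cnt_1 = -9 -> cnt_1 + q != 4) and (acc + q < 11 or q > 4))) and ((not (2*cnt_1 + w != 2 -> q > 0)) -> ((4*cnt_1 + 6*q = 5 -> 2*cnt_1 + 4*q != 11) and (acc + q < 11 or q > 4))))


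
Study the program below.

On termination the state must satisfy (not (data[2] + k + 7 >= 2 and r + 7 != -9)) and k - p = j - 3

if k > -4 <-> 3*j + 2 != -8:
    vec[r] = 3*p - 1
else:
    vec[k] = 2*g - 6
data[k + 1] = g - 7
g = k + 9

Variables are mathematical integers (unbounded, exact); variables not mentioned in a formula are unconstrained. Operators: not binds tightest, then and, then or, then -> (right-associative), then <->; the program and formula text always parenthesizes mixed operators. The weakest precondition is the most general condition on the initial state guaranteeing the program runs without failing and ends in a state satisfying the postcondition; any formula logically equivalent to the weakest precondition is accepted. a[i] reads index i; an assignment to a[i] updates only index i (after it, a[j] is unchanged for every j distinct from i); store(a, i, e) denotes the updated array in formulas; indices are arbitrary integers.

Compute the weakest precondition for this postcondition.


Working backward. After the program, the postcondition (not (data[2] + k + 7 >= 2 and r + 7 != -9)) and k - p = j - 3 must hold; in canonical form it is (not (data[2] + k >= -5 and r != -16)) and k = j + p - 3.
Before g := k + 9: (not (data[2] + k >= -5 and r != -16)) and k = j + p - 3
Before data[k + 1] := g - 7: (not (store(data, k + 1, g - 7)[2] + k >= -5 and r != -16)) and k = j + p - 3
Then branch requires (not (store(data, k + 1, g - 7)[2] + k >= -5 and r != -16)) and k = j + p - 3; else branch requires (not (store(data, k + 1, g - 7)[2] + k >= -5 and r != -16)) and k = j + p - 3.
Before the if: ((k > -4 <-> 3*j != -10) -> ((not (store(data, k + 1, g - 7)[2] + k >= -5 and r != -16)) and k = j + p - 3)) and ((not (k > -4 <-> 3*j != -10)) -> ((not (store(data, k + 1, g - 7)[2] + k >= -5 and r != -16)) and k = j + p - 3))
Answer: WP = ((k > -4 <-> 3*j != -10) -> ((not (store(data, k + 1, g - 7)[2] + k >= -5 and r != -16)) and k = j + p - 3)) and ((not (k > -4 <-> 3*j != -10)) -> ((not (store(data, k + 1, g - 7)[2] + k >= -5 and r != -16)) and k = j + p - 3))


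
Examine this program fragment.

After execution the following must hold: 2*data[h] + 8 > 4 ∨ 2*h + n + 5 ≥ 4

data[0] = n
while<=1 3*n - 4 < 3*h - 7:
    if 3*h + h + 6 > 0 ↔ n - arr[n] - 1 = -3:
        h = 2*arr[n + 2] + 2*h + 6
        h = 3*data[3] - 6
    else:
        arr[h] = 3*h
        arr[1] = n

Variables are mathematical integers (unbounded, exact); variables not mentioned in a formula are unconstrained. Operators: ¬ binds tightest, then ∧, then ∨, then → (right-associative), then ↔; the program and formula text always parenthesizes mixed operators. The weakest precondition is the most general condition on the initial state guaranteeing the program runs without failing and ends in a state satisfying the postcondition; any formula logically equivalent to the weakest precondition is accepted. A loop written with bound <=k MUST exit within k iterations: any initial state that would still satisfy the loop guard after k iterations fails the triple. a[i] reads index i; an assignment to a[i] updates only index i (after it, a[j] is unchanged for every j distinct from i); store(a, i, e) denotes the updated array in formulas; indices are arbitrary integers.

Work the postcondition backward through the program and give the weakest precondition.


Working backward. After the program, the postcondition 2*data[h] + 8 > 4 ∨ 2*h + n + 5 ≥ 4 must hold; in canonical form it is 2*data[h] > -4 ∨ 2*h + n ≥ -1.
Before the loop (bound <=1), unroll the exhaustion recursion (WP_0 = exit-now case; WP_j = one more guarded iteration, up to j = 1):
  WP_0: (¬(3*n < 3*h - 3)) ∧ (2*data[h] > -4 ∨ 2*h + n ≥ -1)
  WP_1: (3*n < 3*h - 3 → (((4*h > -6 ↔ n = arr[n] - 2) → ((¬(3*n < 9*data[3] - 21)) ∧ (2*data[3*data[3] - 6] > -4 ∨ 6*data[3] + n ≥ 11))) ∧ ((¬(4*h > -6 ↔ n = arr[n] - 2)) → ((¬(3*n < 3*h - 3)) ∧ (2*data[h] > -4 ∨ 2*h + n ≥ -1))))) ∧ ((¬(3*n < 3*h - 3)) → (2*data[h] > -4 ∨ 2*h + n ≥ -1))
So before the loop: (3*n < 3*h - 3 → (((4*h > -6 ↔ n = arr[n] - 2) → ((¬(3*n < 9*data[3] - 21)) ∧ (2*data[3*data[3] - 6] > -4 ∨ 6*data[3] + n ≥ 11))) ∧ ((¬(4*h > -6 ↔ n = arr[n] - 2)) → ((¬(3*n < 3*h - 3)) ∧ (2*data[h] > -4 ∨ 2*h + n ≥ -1))))) ∧ ((¬(3*n < 3*h - 3)) → (2*data[h] > -4 ∨ 2*h + n ≥ -1))
Before data[0] := n: (3*n < 3*h - 3 → (((4*h > -6 ↔ n = arr[n] - 2) → ((¬(3*n < 9*data[3] - 21)) ∧ (2*store(data, 0, n)[3*data[3] - 6] > -4 ∨ 6*data[3] + n ≥ 11))) ∧ ((¬(4*h > -6 ↔ n = arr[n] - 2)) → ((¬(3*n < 3*h - 3)) ∧ (2*store(data, 0, n)[h] > -4 ∨ 2*h + n ≥ -1))))) ∧ ((¬(3*n < 3*h - 3)) → (2*store(data, 0, n)[h] > -4 ∨ 2*h + n ≥ -1))
Answer: WP = (3*n < 3*h - 3 → (((4*h > -6 ↔ n = arr[n] - 2) → ((¬(3*n < 9*data[3] - 21)) ∧ (2*store(data, 0, n)[3*data[3] - 6] > -4 ∨ 6*data[3] + n ≥ 11))) ∧ ((¬(4*h > -6 ↔ n = arr[n] - 2)) → ((¬(3*n < 3*h - 3)) ∧ (2*store(data, 0, n)[h] > -4 ∨ 2*h + n ≥ -1))))) ∧ ((¬(3*n < 3*h - 3)) → (2*store(data, 0, n)[h] > -4 ∨ 2*h + n ≥ -1))


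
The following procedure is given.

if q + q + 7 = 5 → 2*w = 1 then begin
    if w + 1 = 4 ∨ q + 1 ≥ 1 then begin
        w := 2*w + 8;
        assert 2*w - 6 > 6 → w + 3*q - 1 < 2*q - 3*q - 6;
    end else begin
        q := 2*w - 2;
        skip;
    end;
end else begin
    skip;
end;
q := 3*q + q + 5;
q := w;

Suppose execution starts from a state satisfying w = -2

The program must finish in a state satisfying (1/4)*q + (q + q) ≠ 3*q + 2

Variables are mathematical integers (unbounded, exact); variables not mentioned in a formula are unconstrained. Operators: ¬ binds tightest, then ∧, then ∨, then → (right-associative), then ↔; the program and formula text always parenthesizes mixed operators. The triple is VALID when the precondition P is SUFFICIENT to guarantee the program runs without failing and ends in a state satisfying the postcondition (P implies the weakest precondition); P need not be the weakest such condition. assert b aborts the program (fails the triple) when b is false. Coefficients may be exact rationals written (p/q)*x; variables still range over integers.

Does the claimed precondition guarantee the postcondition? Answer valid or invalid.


Working backward. After the program, the postcondition (1/4)*q + (q + q) ≠ 3*q + 2 must hold; in canonical form it is (3/4)*q ≠ -2.
Before q := w: (3/4)*w ≠ -2
Before q := 3*q + q + 5: (3/4)*w ≠ -2
Then branch requires ((w = 3 ∨ q ≥ 0) → ((4*w > -4 → 4*q + 2*w < -13) ∧ (3/2)*w ≠ -8)) ∧ ((¬(w = 3 ∨ q ≥ 0)) → (3/4)*w ≠ -2); else branch requires (3/4)*w ≠ -2.
Before the if: ((2*q = -2 → 2*w = 1) → (((w = 3 ∨ q ≥ 0) → ((4*w > -4 → 4*q + 2*w < -13) ∧ (3/2)*w ≠ -8)) ∧ ((¬(w = 3 ∨ q ≥ 0)) → (3/4)*w ≠ -2))) ∧ ((¬(2*q = -2 → 2*w = 1)) → (3/4)*w ≠ -2)
The weakest precondition is ((2*q = -2 → 2*w = 1) → (((w = 3 ∨ q ≥ 0) → ((4*w > -4 → 4*q + 2*w < -13) ∧ (3/2)*w ≠ -8)) ∧ ((¬(w = 3 ∨ q ≥ 0)) → (3/4)*w ≠ -2))) ∧ ((¬(2*q = -2 → 2*w = 1)) → (3/4)*w ≠ -2).
Check whether w = -2 implies it.
Every state satisfying the precondition satisfies the weakest precondition: the implication holds.
Answer: valid


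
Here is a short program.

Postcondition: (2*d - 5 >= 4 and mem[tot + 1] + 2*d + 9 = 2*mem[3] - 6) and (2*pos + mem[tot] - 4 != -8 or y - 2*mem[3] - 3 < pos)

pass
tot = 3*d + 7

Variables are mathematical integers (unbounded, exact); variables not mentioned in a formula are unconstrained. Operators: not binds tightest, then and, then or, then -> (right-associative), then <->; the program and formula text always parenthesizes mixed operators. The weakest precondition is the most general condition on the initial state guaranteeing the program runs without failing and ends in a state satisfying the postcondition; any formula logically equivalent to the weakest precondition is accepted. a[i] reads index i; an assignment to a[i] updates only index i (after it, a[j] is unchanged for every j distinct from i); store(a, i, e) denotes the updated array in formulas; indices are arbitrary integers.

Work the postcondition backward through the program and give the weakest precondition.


Working backward. After the program, the postcondition (2*d - 5 >= 4 and mem[tot + 1] + 2*d + 9 = 2*mem[3] - 6) and (2*pos + mem[tot] - 4 != -8 or y - 2*mem[3] - 3 < pos) must hold; in canonical form it is 2*d >= 9 and mem[tot + 1] + 2*d = 2*mem[3] - 15 and (mem[tot] + 2*pos != -4 or y < 2*mem[3] + pos + 3).
Before tot := 3*d + 7: 2*d >= 9 and mem[3*d + 8] + 2*d = 2*mem[3] - 15 and (mem[3*d + 7] + 2*pos != -4 or y < 2*mem[3] + pos + 3)
Before skip: 2*d >= 9 and mem[3*d + 8] + 2*d = 2*mem[3] - 15 and (mem[3*d + 7] + 2*pos != -4 or y < 2*mem[3] + pos + 3)
Answer: WP = 2*d >= 9 and mem[3*d + 8] + 2*d = 2*mem[3] - 15 and (mem[3*d + 7] + 2*pos != -4 or y < 2*mem[3] + pos + 3)


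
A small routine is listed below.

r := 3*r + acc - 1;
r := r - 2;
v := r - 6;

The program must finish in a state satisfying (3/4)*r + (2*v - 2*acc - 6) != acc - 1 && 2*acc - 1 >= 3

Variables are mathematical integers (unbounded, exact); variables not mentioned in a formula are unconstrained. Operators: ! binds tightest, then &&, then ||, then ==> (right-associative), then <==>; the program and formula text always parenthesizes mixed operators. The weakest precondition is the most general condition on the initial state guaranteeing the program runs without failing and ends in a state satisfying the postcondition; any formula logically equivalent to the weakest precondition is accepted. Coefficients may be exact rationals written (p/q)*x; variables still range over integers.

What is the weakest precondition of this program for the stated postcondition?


Working backward. After the program, the postcondition (3/4)*r + (2*v - 2*acc - 6) != acc - 1 && 2*acc - 1 >= 3 must hold; in canonical form it is (3/4)*r + 2*v != 3*acc + 5 && 2*acc >= 4.
Before v := r - 6: (11/4)*r != 3*acc + 17 && 2*acc >= 4
Before r := r - 2: (11/4)*r != 3*acc + 45/2 && 2*acc >= 4
Before r := 3*r + acc - 1: (33/4)*r != (1/4)*acc + 101/4 && 2*acc >= 4
Answer: WP = (33/4)*r != (1/4)*acc + 101/4 && 2*acc >= 4


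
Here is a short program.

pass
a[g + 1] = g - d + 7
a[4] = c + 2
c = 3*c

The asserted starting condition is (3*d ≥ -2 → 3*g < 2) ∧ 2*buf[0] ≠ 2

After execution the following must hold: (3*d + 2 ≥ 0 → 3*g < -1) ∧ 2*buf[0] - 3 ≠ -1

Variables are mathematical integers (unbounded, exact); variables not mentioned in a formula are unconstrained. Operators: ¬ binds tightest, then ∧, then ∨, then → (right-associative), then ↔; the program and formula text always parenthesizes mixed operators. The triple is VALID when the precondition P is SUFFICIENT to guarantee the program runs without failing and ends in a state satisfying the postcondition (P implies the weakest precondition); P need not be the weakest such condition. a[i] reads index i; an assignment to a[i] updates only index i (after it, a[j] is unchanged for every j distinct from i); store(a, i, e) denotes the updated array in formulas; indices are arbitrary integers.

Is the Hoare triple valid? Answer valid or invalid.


Working backward. After the program, the postcondition (3*d + 2 ≥ 0 → 3*g < -1) ∧ 2*buf[0] - 3 ≠ -1 must hold; in canonical form it is (3*d ≥ -2 → 3*g < -1) ∧ 2*buf[0] ≠ 2.
Before c := 3*c: (3*d ≥ -2 → 3*g < -1) ∧ 2*buf[0] ≠ 2
Before a[4] := c + 2: (3*d ≥ -2 → 3*g < -1) ∧ 2*buf[0] ≠ 2
Before a[g + 1] := g - d + 7: (3*d ≥ -2 → 3*g < -1) ∧ 2*buf[0] ≠ 2
Before skip: (3*d ≥ -2 → 3*g < -1) ∧ 2*buf[0] ≠ 2
The weakest precondition is (3*d ≥ -2 → 3*g < -1) ∧ 2*buf[0] ≠ 2.
Check whether (3*d ≥ -2 → 3*g < 2) ∧ 2*buf[0] ≠ 2 implies it.
Countermodel: at the initial state buf = {[0] = 2, elsewhere 2}, d = 0, g = 0, the precondition holds but the weakest precondition fails.
Answer: invalid


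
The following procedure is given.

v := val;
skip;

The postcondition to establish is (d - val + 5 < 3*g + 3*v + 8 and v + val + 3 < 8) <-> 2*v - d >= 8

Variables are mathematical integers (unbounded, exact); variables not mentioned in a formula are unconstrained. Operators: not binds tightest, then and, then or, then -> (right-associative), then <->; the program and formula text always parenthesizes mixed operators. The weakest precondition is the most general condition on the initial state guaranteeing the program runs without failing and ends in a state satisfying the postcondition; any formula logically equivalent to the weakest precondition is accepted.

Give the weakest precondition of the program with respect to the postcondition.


Working backward. After the program, the postcondition (d - val + 5 < 3*g + 3*v + 8 and v + val + 3 < 8) <-> 2*v - d >= 8 must hold; in canonical form it is (d < 3*g + 3*v + val + 3 and v + val < 5) <-> 2*v >= d + 8.
Before skip: (d < 3*g + 3*v + val + 3 and v + val < 5) <-> 2*v >= d + 8
Before v := val: (d < 3*g + 4*val + 3 and 2*val < 5) <-> 2*val >= d + 8
Answer: WP = (d < 3*g + 4*val + 3 and 2*val < 5) <-> 2*val >= d + 8


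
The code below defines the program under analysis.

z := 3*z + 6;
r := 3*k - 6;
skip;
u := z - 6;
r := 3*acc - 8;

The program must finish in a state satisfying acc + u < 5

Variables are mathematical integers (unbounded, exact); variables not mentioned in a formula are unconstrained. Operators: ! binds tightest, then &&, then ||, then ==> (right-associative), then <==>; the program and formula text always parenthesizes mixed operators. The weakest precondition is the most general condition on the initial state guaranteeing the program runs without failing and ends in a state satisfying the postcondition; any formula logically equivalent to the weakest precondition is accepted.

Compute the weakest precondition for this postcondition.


Working backward. After the program, acc + u < 5 must hold.
Before r := 3*acc - 8: acc + u < 5
Before u := z - 6: acc + z < 11
Before skip: acc + z < 11
Before r := 3*k - 6: acc + z < 11
Before z := 3*z + 6: acc + 3*z < 5
Answer: WP = acc + 3*z < 5


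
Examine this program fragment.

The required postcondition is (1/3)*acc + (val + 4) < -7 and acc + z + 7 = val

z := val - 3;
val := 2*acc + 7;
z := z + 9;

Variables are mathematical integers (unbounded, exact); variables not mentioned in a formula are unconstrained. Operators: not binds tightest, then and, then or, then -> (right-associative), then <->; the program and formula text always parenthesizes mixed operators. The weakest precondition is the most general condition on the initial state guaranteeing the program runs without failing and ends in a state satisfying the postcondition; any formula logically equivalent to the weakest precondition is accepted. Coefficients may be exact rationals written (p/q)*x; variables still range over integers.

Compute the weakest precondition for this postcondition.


Working backward. After the program, the postcondition (1/3)*acc + (val + 4) < -7 and acc + z + 7 = val must hold; in canonical form it is (1/3)*acc + val < -11 and acc + z = val - 7.
Before z := z + 9: (1/3)*acc + val < -11 and acc + z = val - 16
Before val := 2*acc + 7: (7/3)*acc < -18 and z = acc - 9
Before z := val - 3: (7/3)*acc < -18 and val = acc - 6
Answer: WP = (7/3)*acc < -18 and val = acc - 6


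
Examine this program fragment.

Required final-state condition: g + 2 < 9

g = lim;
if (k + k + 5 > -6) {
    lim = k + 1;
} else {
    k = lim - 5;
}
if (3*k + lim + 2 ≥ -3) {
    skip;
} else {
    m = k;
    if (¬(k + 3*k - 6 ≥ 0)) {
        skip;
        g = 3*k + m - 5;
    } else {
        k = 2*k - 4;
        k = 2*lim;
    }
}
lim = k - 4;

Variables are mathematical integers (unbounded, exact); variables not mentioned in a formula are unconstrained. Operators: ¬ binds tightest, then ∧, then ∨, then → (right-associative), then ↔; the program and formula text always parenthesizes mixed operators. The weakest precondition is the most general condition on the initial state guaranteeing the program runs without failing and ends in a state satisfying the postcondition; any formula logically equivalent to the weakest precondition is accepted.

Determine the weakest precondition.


Working backward. After the program, the postcondition g + 2 < 9 must hold; in canonical form it is g < 7.
Before lim := k - 4: g < 7
Then branch requires g < 7; else branch requires ((¬(4*k ≥ 6)) → 4*k < 12) ∧ (4*k ≥ 6 → g < 7).
Before the if: (3*k + lim ≥ -5 → g < 7) ∧ ((¬(3*k + lim ≥ -5)) → (((¬(4*k ≥ 6)) → 4*k < 12) ∧ (4*k ≥ 6 → g < 7)))
Then branch requires (4*k ≥ -6 → g < 7) ∧ ((¬(4*k ≥ -6)) → (((¬(4*k ≥ 6)) → 4*k < 12) ∧ (4*k ≥ 6 → g < 7))); else branch requires (4*lim ≥ 10 → g < 7) ∧ ((¬(4*lim ≥ 10)) → (((¬(4*lim ≥ 26)) → 4*lim < 32) ∧ (4*lim ≥ 26 → g < 7))).
Before the if: (2*k > -11 → ((4*k ≥ -6 → g < 7) ∧ ((¬(4*k ≥ -6)) → (((¬(4*k ≥ 6)) → 4*k < 12) ∧ (4*k ≥ 6 → g < 7))))) ∧ ((¬(2*k > -11)) → ((4*lim ≥ 10 → g < 7) ∧ ((¬(4*lim ≥ 10)) → (((¬(4*lim ≥ 26)) → 4*lim < 32) ∧ (4*lim ≥ 26 → g < 7)))))
Before g := lim: (2*k > -11 → ((4*k ≥ -6 → lim < 7) ∧ ((¬(4*k ≥ -6)) → (((¬(4*k ≥ 6)) → 4*k < 12) ∧ (4*k ≥ 6 → lim < 7))))) ∧ ((¬(2*k > -11)) → ((4*lim ≥ 10 → lim < 7) ∧ ((¬(4*lim ≥ 10)) → (((¬(4*lim ≥ 26)) → 4*lim < 32) ∧ (4*lim ≥ 26 → lim < 7)))))
Answer: WP = (2*k > -11 → ((4*k ≥ -6 → lim < 7) ∧ ((¬(4*k ≥ -6)) → (((¬(4*k ≥ 6)) → 4*k < 12) ∧ (4*k ≥ 6 → lim < 7))))) ∧ ((¬(2*k > -11)) → ((4*lim ≥ 10 → lim < 7) ∧ ((¬(4*lim ≥ 10)) → (((¬(4*lim ≥ 26)) → 4*lim < 32) ∧ (4*lim ≥ 26 → lim < 7)))))


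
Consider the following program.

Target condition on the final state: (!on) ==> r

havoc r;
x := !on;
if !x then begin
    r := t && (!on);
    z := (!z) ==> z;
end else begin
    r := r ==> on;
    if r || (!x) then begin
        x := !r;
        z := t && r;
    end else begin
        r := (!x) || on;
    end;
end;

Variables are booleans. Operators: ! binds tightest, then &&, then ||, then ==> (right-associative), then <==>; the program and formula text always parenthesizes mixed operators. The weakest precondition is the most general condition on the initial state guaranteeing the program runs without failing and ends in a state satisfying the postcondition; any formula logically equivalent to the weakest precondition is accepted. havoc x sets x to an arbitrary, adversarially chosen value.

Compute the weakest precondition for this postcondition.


Working backward. After the program, (!on) ==> r must hold.
Then branch requires (!on) ==> (t && (!on)); else branch requires (((r ==> on) || (!x)) ==> ((!on) ==> (r ==> on))) && ((!((r ==> on) || (!x))) ==> ((!on) ==> ((!x) || on))).
Before the if: ((!x) ==> ((!on) ==> (t && (!on)))) && (x ==> ((((r ==> on) || (!x)) ==> ((!on) ==> (r ==> on))) && ((!((r ==> on) || (!x))) ==> ((!on) ==> ((!x) || on)))))
Before x := !on: (on ==> ((!on) ==> (t && (!on)))) && ((!on) ==> ((((r ==> on) || on) ==> ((!on) ==> (r ==> on))) && ((!((r ==> on) || on)) ==> ((!on) ==> on))))
Before havoc r: (on ==> ((!on) ==> (t && (!on)))) && ((!on) ==> ((on ==> ((!on) ==> on)) && ((!on) ==> ((!on) ==> on))))
Answer: WP = (on ==> ((!on) ==> (t && (!on)))) && ((!on) ==> ((on ==> ((!on) ==> on)) && ((!on) ==> ((!on) ==> on))))


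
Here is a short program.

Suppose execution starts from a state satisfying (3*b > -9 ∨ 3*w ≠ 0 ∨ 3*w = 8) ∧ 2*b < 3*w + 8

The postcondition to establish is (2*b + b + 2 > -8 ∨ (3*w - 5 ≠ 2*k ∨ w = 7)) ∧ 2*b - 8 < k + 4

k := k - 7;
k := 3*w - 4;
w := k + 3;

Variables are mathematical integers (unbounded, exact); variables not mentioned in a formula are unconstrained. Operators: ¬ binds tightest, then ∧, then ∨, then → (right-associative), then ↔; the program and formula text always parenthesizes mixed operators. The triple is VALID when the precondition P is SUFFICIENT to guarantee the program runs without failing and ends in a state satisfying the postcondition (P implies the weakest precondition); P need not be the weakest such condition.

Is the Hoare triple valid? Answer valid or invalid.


Working backward. After the program, the postcondition (2*b + b + 2 > -8 ∨ (3*w - 5 ≠ 2*k ∨ w = 7)) ∧ 2*b - 8 < k + 4 must hold; in canonical form it is (3*b > -10 ∨ 3*w ≠ 2*k + 5 ∨ w = 7) ∧ 2*b < k + 12.
Before w := k + 3: (3*b > -10 ∨ k ≠ -4 ∨ k = 4) ∧ 2*b < k + 12
Before k := 3*w - 4: (3*b > -10 ∨ 3*w ≠ 0 ∨ 3*w = 8) ∧ 2*b < 3*w + 8
Before k := k - 7: (3*b > -10 ∨ 3*w ≠ 0 ∨ 3*w = 8) ∧ 2*b < 3*w + 8
The weakest precondition is (3*b > -10 ∨ 3*w ≠ 0 ∨ 3*w = 8) ∧ 2*b < 3*w + 8.
Check whether (3*b > -9 ∨ 3*w ≠ 0 ∨ 3*w = 8) ∧ 2*b < 3*w + 8 implies it.
Every state satisfying the precondition satisfies the weakest precondition: the implication holds.
Answer: valid


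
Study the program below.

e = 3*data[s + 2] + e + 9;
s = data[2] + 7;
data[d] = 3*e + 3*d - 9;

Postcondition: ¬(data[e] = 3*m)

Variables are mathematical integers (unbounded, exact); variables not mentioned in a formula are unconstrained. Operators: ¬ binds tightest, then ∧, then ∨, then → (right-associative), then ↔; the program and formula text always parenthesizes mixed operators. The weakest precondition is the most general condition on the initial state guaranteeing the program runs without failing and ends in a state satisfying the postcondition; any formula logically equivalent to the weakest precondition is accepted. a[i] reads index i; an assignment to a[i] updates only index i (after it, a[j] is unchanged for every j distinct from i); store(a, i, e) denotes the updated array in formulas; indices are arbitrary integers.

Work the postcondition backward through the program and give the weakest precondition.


Working backward. After the program, ¬(data[e] = 3*m) must hold.
Before data[d] := 3*e + 3*d - 9: ¬(store(data, d, 3*d + 3*e - 9)[e] = 3*m)
Before s := data[2] + 7: ¬(store(data, d, 3*d + 3*e - 9)[e] = 3*m)
Before e := 3*data[s + 2] + e + 9: ¬(store(data, d, 9*data[s + 2] + 3*d + 3*e + 18)[3*data[s + 2] + e + 9] = 3*m)
Answer: WP = ¬(store(data, d, 9*data[s + 2] + 3*d + 3*e + 18)[3*data[s + 2] + e + 9] = 3*m)


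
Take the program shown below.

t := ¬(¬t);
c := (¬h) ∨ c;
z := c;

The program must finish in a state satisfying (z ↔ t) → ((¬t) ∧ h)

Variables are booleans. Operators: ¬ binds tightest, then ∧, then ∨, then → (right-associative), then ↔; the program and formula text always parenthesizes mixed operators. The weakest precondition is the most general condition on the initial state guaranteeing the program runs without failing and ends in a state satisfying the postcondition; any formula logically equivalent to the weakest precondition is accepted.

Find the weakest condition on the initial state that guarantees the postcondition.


Working backward. After the program, (z ↔ t) → ((¬t) ∧ h) must hold.
Before z := c: (c ↔ t) → ((¬t) ∧ h)
Before c := (¬h) ∨ c: (((¬h) ∨ c) ↔ t) → ((¬t) ∧ h)
Before t := ¬(¬t): (((¬h) ∨ c) ↔ t) → ((¬t) ∧ h)
Answer: WP = (((¬h) ∨ c) ↔ t) → ((¬t) ∧ h)


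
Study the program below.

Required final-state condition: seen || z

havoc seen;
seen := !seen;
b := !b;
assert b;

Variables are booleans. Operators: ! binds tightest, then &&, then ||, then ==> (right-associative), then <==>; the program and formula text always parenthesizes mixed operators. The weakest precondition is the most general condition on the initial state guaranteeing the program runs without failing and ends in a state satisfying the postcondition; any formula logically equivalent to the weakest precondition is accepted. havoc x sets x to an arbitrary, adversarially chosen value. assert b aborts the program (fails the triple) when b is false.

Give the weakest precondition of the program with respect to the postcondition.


Working backward. After the program, seen || z must hold.
Before assert b: b && (seen || z)
Before b := !b: (!b) && (seen || z)
Before seen := !seen: (!b) && ((!seen) || z)
Before havoc seen: (!b) && z
Answer: WP = (!b) && z


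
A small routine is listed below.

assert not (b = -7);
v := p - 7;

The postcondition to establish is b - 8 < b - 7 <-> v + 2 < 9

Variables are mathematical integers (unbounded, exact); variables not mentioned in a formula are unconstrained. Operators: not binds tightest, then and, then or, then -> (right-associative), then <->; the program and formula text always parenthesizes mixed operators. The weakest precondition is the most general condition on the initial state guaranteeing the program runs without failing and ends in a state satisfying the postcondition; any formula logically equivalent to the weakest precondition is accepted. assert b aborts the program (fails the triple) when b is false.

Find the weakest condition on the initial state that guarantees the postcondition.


Working backward. After the program, the postcondition b - 8 < b - 7 <-> v + 2 < 9 must hold; in canonical form it is v < 7.
Before v := p - 7: p < 14
Before assert not (b = -7): (not (b = -7)) and p < 14
Answer: WP = (not (b = -7)) and p < 14


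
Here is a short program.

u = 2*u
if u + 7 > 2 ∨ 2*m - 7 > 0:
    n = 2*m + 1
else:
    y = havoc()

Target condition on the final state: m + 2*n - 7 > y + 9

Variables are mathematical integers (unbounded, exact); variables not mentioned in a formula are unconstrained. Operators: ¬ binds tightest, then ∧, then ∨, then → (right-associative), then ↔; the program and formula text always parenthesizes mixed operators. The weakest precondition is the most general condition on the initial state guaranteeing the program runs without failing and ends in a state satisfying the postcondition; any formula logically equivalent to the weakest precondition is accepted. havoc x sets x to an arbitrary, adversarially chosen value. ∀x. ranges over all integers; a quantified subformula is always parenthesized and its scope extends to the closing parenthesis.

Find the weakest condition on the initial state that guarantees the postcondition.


Working backward. After the program, the postcondition m + 2*n - 7 > y + 9 must hold; in canonical form it is m + 2*n > y + 16.
Then branch requires 5*m > y + 14; else branch requires ∀y_1. m + 2*n > y_1 + 16.
Before the if: ((u > -5 ∨ 2*m > 7) → 5*m > y + 14) ∧ ((¬(u > -5 ∨ 2*m > 7)) → (∀y_1. m + 2*n > y_1 + 16))
Before u := 2*u: ((2*u > -5 ∨ 2*m > 7) → 5*m > y + 14) ∧ ((¬(2*u > -5 ∨ 2*m > 7)) → (∀y_1. m + 2*n > y_1 + 16))
Answer: WP = ((2*u > -5 ∨ 2*m > 7) → 5*m > y + 14) ∧ ((¬(2*u > -5 ∨ 2*m > 7)) → (∀y_1. m + 2*n > y_1 + 16))


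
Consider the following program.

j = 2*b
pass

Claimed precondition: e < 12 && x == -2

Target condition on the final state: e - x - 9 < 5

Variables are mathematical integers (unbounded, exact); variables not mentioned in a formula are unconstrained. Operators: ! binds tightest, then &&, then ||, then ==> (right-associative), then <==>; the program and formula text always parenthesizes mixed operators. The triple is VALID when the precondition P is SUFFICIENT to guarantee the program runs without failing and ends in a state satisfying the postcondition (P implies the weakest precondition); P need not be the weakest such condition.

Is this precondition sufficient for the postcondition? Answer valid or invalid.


Working backward. After the program, the postcondition e - x - 9 < 5 must hold; in canonical form it is e < x + 14.
Before skip: e < x + 14
Before j := 2*b: e < x + 14
The weakest precondition is e < x + 14.
Check whether e < 12 && x == -2 implies it.
Every state satisfying the precondition satisfies the weakest precondition: the implication holds.
Answer: valid


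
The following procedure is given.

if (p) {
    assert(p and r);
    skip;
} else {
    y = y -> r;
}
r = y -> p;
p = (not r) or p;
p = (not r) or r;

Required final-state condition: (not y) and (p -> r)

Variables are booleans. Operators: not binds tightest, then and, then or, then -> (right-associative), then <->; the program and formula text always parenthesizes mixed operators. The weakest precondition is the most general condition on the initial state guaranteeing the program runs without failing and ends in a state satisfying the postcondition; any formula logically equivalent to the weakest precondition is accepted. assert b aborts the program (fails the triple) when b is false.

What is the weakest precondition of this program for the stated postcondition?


Working backward. After the program, (not y) and (p -> r) must hold.
Before p := (not r) or r: (not y) and r
Before p := (not r) or p: (not y) and r
Before r := y -> p: (not y) and (y -> p)
Then branch requires p and r and (not y) and (y -> p); else branch requires (not (y -> r)) and ((y -> r) -> p).
Before the if: (p -> (p and r and (not y) and (y -> p))) and ((not p) -> ((not (y -> r)) and ((y -> r) -> p)))
Answer: WP = (p -> (p and r and (not y) and (y -> p))) and ((not p) -> ((not (y -> r)) and ((y -> r) -> p)))


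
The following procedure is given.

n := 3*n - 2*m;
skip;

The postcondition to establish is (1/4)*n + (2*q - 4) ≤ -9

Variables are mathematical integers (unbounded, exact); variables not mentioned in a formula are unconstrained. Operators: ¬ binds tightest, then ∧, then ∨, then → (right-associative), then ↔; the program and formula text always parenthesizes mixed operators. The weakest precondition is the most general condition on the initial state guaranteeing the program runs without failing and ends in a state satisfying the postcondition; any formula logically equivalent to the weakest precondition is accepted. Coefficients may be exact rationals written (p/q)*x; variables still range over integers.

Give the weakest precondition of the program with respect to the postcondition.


Working backward. After the program, the postcondition (1/4)*n + (2*q - 4) ≤ -9 must hold; in canonical form it is (1/4)*n + 2*q ≤ -5.
Before skip: (1/4)*n + 2*q ≤ -5
Before n := 3*n - 2*m: (3/4)*n + 2*q ≤ (1/2)*m - 5
Answer: WP = (3/4)*n + 2*q ≤ (1/2)*m - 5


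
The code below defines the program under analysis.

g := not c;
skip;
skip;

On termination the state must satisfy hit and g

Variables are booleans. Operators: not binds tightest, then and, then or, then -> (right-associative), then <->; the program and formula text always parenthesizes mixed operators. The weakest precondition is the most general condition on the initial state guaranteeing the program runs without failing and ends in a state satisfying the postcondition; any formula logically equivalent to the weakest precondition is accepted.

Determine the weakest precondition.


Working backward. After the program, hit and g must hold.
Before skip: hit and g
Before skip: hit and g
Before g := not c: hit and (not c)
Answer: WP = hit and (not c)


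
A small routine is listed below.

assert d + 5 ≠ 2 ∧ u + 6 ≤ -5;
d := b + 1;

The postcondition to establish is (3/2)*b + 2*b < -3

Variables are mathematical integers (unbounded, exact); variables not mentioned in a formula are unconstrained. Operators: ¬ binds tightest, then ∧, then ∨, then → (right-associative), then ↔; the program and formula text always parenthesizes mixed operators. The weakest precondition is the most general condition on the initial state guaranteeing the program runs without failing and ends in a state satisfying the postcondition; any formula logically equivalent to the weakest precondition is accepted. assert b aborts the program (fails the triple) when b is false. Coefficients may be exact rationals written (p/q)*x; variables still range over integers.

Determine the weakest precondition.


Working backward. After the program, the postcondition (3/2)*b + 2*b < -3 must hold; in canonical form it is (7/2)*b < -3.
Before d := b + 1: (7/2)*b < -3
Before assert d + 5 ≠ 2 ∧ u + 6 ≤ -5: d ≠ -3 ∧ u ≤ -11 ∧ (7/2)*b < -3
Answer: WP = d ≠ -3 ∧ u ≤ -11 ∧ (7/2)*b < -3


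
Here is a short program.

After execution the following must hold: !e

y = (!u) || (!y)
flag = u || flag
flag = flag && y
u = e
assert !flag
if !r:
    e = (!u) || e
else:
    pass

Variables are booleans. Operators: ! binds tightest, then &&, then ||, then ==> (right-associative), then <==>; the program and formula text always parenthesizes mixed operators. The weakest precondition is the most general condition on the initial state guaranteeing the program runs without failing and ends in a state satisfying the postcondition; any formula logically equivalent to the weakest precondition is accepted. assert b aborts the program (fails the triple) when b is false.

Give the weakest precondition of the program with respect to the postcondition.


Working backward. After the program, !e must hold.
Then branch requires !((!u) || e); else branch requires !e.
Before the if: ((!r) ==> (!((!u) || e))) && (r ==> (!e))
Before assert !flag: (!flag) && ((!r) ==> (!((!u) || e))) && (r ==> (!e))
Before u := e: (!flag) && r && (r ==> (!e))
Before flag := flag && y: (!(flag && y)) && r && (r ==> (!e))
Before flag := u || flag: (!((u || flag) && y)) && r && (r ==> (!e))
Before y := (!u) || (!y): (!((u || flag) && ((!u) || (!y)))) && r && (r ==> (!e))
Answer: WP = (!((u || flag) && ((!u) || (!y)))) && r && (r ==> (!e))


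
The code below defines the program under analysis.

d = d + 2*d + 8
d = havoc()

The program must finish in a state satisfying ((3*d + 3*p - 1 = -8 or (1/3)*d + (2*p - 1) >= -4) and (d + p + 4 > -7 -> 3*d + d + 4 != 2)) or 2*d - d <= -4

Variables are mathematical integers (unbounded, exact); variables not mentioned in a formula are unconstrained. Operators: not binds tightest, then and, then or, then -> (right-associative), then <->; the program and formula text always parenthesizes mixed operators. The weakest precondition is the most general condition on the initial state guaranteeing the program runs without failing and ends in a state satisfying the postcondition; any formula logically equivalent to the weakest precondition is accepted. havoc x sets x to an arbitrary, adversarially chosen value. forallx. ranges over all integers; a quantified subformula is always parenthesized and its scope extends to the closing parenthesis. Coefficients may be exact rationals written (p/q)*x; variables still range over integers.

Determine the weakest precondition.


Working backward. After the program, the postcondition ((3*d + 3*p - 1 = -8 or (1/3)*d + (2*p - 1) >= -4) and (d + p + 4 > -7 -> 3*d + d + 4 != 2)) or 2*d - d <= -4 must hold; in canonical form it is ((3*d + 3*p = -7 or (1/3)*d + 2*p >= -3) and (d + p > -11 -> 4*d != -2)) or d <= -4.
Before havoc d: forall d_1. (((3*d_1 + 3*p = -7 or (1/3)*d_1 + 2*p >= -3) and (d_1 + p > -11 -> 4*d_1 != -2)) or d_1 <= -4)
Before d := d + 2*d + 8: forall d_1. (((3*d_1 + 3*p = -7 or (1/3)*d_1 + 2*p >= -3) and (d_1 + p > -11 -> 4*d_1 != -2)) or d_1 <= -4)
Answer: WP = forall d_1. (((3*d_1 + 3*p = -7 or (1/3)*d_1 + 2*p >= -3) and (d_1 + p > -11 -> 4*d_1 != -2)) or d_1 <= -4)


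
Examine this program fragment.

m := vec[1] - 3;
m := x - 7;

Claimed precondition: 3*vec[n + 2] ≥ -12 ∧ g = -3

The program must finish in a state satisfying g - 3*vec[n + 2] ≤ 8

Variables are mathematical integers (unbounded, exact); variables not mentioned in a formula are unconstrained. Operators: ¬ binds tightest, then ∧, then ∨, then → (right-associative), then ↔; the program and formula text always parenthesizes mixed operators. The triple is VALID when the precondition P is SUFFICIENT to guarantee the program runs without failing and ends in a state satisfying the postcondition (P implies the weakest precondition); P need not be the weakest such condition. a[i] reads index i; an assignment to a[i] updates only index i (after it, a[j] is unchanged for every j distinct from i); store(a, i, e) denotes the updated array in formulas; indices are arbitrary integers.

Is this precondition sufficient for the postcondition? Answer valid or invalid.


Working backward. After the program, the postcondition g - 3*vec[n + 2] ≤ 8 must hold; in canonical form it is g ≤ 3*vec[n + 2] + 8.
Before m := x - 7: g ≤ 3*vec[n + 2] + 8
Before m := vec[1] - 3: g ≤ 3*vec[n + 2] + 8
The weakest precondition is g ≤ 3*vec[n + 2] + 8.
Check whether 3*vec[n + 2] ≥ -12 ∧ g = -3 implies it.
Countermodel: at the initial state g = -3, n = -2, vec = {[0] = -4, elsewhere -4}, the precondition holds but the weakest precondition fails.
Answer: invalid
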